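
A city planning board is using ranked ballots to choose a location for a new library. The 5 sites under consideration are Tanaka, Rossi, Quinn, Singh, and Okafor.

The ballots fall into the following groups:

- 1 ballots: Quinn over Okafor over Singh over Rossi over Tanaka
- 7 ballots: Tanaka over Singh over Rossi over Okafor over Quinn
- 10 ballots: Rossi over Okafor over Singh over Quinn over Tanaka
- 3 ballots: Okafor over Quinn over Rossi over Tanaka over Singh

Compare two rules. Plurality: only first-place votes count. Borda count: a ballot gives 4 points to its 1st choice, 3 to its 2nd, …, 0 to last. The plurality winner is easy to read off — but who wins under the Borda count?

Plurality first-place counts: Tanaka 7, Rossi 10, Quinn 1, Singh 0, Okafor 3 → Rossi.
Borda totals: Tanaka 31, Rossi 61, Quinn 23, Singh 43, Okafor 52 → Rossi.

Rossi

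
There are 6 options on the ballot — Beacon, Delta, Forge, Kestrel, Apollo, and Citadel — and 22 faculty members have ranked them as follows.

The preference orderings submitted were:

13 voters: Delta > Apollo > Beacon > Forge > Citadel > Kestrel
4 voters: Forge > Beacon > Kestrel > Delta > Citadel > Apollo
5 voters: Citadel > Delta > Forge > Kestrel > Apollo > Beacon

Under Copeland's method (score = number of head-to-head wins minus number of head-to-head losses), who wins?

Pairwise results:
  Beacon vs Delta: Delta wins 18–4.
  Beacon vs Forge: Beacon wins 13–9.
  Beacon vs Kestrel: Beacon wins 17–5.
  Beacon vs Apollo: Apollo wins 18–4.
  Beacon vs Citadel: Beacon wins 17–5.
  Delta vs Forge: Delta wins 18–4.
  Delta vs Kestrel: Delta wins 18–4.
  Delta vs Apollo: Delta wins 22–0.
  Delta vs Citadel: Delta wins 17–5.
  Forge vs Kestrel: Forge wins 22–0.
  Forge vs Apollo: Apollo wins 13–9.
  Forge vs Citadel: Forge wins 17–5.
  Kestrel vs Apollo: Apollo wins 13–9.
  Kestrel vs Citadel: Citadel wins 18–4.
  Apollo vs Citadel: Apollo wins 13–9.
Copeland scores (wins − losses):
  Beacon: 3 − 2 = 1
  Delta: 5 − 0 = 5
  Forge: 2 − 3 = -1
  Kestrel: 0 − 5 = -5
  Apollo: 4 − 1 = 3
  Citadel: 1 − 4 = -3
Delta has the best Copeland score.

Delta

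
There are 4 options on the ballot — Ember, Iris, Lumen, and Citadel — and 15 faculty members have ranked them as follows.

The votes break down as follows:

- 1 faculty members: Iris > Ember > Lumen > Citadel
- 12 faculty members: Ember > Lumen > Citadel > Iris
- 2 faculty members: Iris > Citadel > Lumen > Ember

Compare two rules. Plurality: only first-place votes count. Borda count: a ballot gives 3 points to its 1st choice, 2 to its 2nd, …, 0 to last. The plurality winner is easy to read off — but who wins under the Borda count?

Plurality first-place counts: Ember 12, Iris 3, Lumen 0, Citadel 0 → Ember.
Borda totals: Ember 38, Iris 9, Lumen 27, Citadel 16 → Ember.

Ember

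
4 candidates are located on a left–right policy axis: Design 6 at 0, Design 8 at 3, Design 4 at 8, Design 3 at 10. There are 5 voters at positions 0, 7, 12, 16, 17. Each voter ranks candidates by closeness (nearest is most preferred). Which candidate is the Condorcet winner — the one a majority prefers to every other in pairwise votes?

Design 3

With single-peaked preferences on a line, the Condorcet winner is the candidate closest to the median voter.
The median voter (position 12) is closest to Design 3 at 10.
Check: Design 3 vs Design 8 — voters closer to Design 3: 4 of 5.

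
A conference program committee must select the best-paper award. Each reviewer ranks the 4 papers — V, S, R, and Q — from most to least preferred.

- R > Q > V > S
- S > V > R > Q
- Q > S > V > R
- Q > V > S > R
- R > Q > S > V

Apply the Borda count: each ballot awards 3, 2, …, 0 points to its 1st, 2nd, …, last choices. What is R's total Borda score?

7

Borda scores:
  V: 1 + 2 + 1 + 2 + 0 = 6
  S: 0 + 3 + 2 + 1 + 1 = 7
  R: 3 + 1 + 0 + 0 + 3 = 7
  Q: 2 + 0 + 3 + 3 + 2 = 10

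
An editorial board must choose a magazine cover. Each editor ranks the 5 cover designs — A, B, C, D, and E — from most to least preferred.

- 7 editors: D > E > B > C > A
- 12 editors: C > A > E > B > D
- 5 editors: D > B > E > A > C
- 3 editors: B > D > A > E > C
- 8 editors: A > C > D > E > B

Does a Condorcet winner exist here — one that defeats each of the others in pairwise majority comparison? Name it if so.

C

Head-to-head results (35 voters total):
A vs B: A wins 20–15.
A vs C: C wins 19–16.
A vs D: A wins 20–15.
A vs E: A wins 23–12.
B vs C: C wins 20–15.
B vs D: D wins 20–15.
B vs E: E wins 27–8.
C vs D: C wins 20–15.
C vs E: C wins 20–15.
D vs E: D wins 23–12.
C beats each rival — A (19–16), B (20–15), D (20–15), E (20–15) — so C is the Condorcet winner.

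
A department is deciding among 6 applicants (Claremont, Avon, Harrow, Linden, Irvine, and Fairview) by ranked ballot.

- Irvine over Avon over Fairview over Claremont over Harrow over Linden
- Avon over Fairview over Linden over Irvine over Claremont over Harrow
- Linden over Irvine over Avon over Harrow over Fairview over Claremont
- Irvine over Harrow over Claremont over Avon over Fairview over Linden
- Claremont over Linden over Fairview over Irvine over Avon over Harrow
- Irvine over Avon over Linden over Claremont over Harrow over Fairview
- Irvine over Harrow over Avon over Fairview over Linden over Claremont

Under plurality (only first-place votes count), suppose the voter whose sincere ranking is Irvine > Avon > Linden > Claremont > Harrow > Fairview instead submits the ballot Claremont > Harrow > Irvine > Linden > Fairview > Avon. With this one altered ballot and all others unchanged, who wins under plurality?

First-place totals with the altered ballot: Claremont 2, Avon 1, Harrow 0, Linden 1, Irvine 3, Fairview 0.
The winner is unchanged: still Irvine.

Irvine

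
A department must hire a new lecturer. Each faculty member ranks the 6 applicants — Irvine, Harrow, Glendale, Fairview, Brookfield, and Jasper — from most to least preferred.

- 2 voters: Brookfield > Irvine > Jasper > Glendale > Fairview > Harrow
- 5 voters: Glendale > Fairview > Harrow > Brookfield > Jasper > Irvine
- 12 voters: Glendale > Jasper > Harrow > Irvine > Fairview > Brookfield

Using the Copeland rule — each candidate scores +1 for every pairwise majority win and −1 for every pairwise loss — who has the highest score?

Glendale

Pairwise results:
  Irvine vs Harrow: Harrow wins 17–2.
  Irvine vs Glendale: Glendale wins 17–2.
  Irvine vs Fairview: Irvine wins 14–5.
  Irvine vs Brookfield: Irvine wins 12–7.
  Irvine vs Jasper: Jasper wins 17–2.
  Harrow vs Glendale: Glendale wins 19–0.
  Harrow vs Fairview: Harrow wins 12–7.
  Harrow vs Brookfield: Harrow wins 17–2.
  Harrow vs Jasper: Jasper wins 14–5.
  Glendale vs Fairview: Glendale wins 19–0.
  Glendale vs Brookfield: Glendale wins 17–2.
  Glendale vs Jasper: Glendale wins 17–2.
  Fairview vs Brookfield: Fairview wins 17–2.
  Fairview vs Jasper: Jasper wins 14–5.
  Brookfield vs Jasper: Jasper wins 12–7.
Copeland scores (wins − losses):
  Irvine: 2 − 3 = -1
  Harrow: 3 − 2 = 1
  Glendale: 5 − 0 = 5
  Fairview: 1 − 4 = -3
  Brookfield: 0 − 5 = -5
  Jasper: 4 − 1 = 3
Glendale has the best Copeland score.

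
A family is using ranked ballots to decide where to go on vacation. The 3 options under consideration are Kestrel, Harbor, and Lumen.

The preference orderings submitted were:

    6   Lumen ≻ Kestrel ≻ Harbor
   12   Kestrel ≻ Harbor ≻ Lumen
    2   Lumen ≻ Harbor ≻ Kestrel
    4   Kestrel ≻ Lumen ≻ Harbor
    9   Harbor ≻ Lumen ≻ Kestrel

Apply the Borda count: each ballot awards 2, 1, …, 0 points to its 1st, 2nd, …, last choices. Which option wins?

Kestrel

Borda scores:
  Kestrel: 6·1 + 12·2 + 2·0 + 4·2 + 9·0 = 38
  Harbor: 6·0 + 12·1 + 2·1 + 4·0 + 9·2 = 32
  Lumen: 6·2 + 12·0 + 2·2 + 4·1 + 9·1 = 29
Kestrel has the highest total.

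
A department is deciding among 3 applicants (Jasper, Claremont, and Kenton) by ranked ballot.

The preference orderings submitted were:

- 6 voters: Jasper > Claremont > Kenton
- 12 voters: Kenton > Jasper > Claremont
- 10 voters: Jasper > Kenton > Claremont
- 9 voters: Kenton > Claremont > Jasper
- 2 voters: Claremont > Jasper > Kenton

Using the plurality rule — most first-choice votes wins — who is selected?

First-place vote totals:
  Jasper: 16
  Claremont: 2
  Kenton: 21
Kenton has the most first-place votes.

Kenton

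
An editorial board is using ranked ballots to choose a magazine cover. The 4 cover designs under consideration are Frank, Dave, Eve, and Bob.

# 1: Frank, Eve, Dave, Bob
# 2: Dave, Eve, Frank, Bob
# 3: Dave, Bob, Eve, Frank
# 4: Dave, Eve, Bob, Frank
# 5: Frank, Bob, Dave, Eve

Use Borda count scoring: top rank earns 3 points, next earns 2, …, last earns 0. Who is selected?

Dave

Borda scores:
  Frank: 3 + 1 + 0 + 0 + 3 = 7
  Dave: 1 + 3 + 3 + 3 + 1 = 11
  Eve: 2 + 2 + 1 + 2 + 0 = 7
  Bob: 0 + 0 + 2 + 1 + 2 = 5
Dave has the highest total.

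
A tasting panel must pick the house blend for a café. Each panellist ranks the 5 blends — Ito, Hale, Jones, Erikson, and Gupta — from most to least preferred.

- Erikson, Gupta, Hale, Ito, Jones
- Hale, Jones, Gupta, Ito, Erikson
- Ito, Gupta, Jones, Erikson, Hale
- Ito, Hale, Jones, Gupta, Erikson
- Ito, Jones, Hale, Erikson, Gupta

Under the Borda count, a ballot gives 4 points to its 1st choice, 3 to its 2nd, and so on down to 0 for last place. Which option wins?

Borda scores:
  Ito: 1 + 1 + 4 + 4 + 4 = 14
  Hale: 2 + 4 + 0 + 3 + 2 = 11
  Jones: 0 + 3 + 2 + 2 + 3 = 10
  Erikson: 4 + 0 + 1 + 0 + 1 = 6
  Gupta: 3 + 2 + 3 + 1 + 0 = 9
Ito has the highest total.

Ito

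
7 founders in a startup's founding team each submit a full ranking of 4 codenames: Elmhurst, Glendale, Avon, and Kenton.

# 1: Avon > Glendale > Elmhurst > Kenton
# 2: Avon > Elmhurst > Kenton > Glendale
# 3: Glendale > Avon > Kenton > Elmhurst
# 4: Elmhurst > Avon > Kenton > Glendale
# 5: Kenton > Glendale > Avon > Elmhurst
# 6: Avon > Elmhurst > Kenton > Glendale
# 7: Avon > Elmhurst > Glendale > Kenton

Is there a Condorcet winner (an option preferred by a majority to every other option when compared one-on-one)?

Head-to-head results (7 voters total):
Elmhurst vs Glendale: Elmhurst wins 4–3.
Elmhurst vs Avon: Avon wins 6–1.
Elmhurst vs Kenton: Elmhurst wins 5–2.
Glendale vs Avon: Avon wins 5–2.
Glendale vs Kenton: Kenton wins 4–3.
Avon vs Kenton: Avon wins 6–1.
Avon beats each rival — Elmhurst (6–1), Glendale (5–2), Kenton (6–1) — so Avon is the Condorcet winner.

Yes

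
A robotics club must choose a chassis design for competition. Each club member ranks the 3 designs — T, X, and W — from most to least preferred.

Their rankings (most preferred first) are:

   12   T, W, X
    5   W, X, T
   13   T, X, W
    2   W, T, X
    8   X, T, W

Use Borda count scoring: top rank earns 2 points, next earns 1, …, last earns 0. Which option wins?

T

Borda scores:
  T: 12·2 + 5·0 + 13·2 + 2·1 + 8·1 = 60
  X: 12·0 + 5·1 + 13·1 + 2·0 + 8·2 = 34
  W: 12·1 + 5·2 + 13·0 + 2·2 + 8·0 = 26
T has the highest total.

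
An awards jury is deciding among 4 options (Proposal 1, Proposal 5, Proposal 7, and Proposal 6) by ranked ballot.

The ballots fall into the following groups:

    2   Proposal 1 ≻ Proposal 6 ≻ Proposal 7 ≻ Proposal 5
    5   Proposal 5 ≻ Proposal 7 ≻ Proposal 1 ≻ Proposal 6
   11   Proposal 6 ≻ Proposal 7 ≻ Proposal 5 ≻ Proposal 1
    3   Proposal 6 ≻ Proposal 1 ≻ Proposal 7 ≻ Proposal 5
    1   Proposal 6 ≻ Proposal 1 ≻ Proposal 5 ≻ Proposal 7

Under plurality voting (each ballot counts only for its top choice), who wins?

Proposal 6

First-place vote totals:
  Proposal 1: 2
  Proposal 5: 5
  Proposal 7: 0
  Proposal 6: 15
Proposal 6 has the most first-place votes.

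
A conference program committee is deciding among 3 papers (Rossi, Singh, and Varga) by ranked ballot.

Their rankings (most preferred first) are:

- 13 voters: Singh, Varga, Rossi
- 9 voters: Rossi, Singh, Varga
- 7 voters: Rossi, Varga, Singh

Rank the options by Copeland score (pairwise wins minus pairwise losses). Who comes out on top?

Rossi

Pairwise results:
  Rossi vs Singh: Rossi wins 16–13.
  Rossi vs Varga: Rossi wins 16–13.
  Singh vs Varga: Singh wins 22–7.
Copeland scores (wins − losses):
  Rossi: 2 − 0 = 2
  Singh: 1 − 1 = 0
  Varga: 0 − 2 = -2
Rossi has the best Copeland score.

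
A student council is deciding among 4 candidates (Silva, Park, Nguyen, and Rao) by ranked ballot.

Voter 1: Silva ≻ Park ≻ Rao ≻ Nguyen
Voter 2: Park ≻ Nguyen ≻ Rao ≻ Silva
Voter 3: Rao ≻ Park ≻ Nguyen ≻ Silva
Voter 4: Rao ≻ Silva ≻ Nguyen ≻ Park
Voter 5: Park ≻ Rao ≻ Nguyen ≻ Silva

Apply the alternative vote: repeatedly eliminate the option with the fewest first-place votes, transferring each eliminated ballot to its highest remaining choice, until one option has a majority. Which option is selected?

Park

Round 1: Park 2, Rao 2, Silva 1, Nguyen 0. Nguyen has the fewest and is eliminated.
Round 2: Park 2, Rao 2, Silva 1. Silva has the fewest and is eliminated.
Round 3: Park 3, Rao 2. Park has a majority.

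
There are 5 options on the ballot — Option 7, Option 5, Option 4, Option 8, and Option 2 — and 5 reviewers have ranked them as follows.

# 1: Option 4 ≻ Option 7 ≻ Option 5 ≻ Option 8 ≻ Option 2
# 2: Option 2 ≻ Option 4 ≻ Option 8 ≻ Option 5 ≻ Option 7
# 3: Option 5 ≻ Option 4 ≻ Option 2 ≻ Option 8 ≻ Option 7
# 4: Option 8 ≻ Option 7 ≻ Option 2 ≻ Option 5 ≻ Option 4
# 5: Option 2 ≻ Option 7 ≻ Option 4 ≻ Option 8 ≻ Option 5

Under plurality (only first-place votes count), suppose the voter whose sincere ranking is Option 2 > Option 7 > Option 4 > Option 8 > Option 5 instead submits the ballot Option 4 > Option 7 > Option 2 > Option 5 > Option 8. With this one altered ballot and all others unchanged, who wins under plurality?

Option 4

First-place totals with the altered ballot: Option 7 0, Option 5 1, Option 4 2, Option 8 1, Option 2 1.
The switch changes the winner from Option 2 to Option 4.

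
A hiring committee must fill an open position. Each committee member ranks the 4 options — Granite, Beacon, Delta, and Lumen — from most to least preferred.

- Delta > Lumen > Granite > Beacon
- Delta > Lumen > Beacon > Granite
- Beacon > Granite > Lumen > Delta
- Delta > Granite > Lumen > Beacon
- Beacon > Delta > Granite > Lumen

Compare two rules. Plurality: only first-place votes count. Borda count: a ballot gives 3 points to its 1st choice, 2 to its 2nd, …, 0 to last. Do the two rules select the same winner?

Plurality first-place counts: Granite 0, Beacon 2, Delta 3, Lumen 0 → Delta.
Borda totals: Granite 6, Beacon 7, Delta 11, Lumen 6 → Delta.
The two rules agree on Delta.

Yes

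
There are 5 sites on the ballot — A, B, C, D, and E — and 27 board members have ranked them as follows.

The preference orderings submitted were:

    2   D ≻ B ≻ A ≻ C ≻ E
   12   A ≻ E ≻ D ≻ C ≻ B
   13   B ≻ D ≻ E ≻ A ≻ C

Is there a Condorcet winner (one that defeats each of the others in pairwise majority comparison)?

Head-to-head results (27 voters total):
A vs B: B wins 15–12.
A vs C: A wins 27–0.
A vs D: D wins 15–12.
A vs E: A wins 14–13.
B vs C: B wins 15–12.
B vs D: D wins 14–13.
B vs E: B wins 15–12.
C vs D: D wins 27–0.
C vs E: E wins 25–2.
D vs E: D wins 15–12.
D beats each rival — A (15–12), B (14–13), C (27–0), E (15–12) — so D is the Condorcet winner.

Yes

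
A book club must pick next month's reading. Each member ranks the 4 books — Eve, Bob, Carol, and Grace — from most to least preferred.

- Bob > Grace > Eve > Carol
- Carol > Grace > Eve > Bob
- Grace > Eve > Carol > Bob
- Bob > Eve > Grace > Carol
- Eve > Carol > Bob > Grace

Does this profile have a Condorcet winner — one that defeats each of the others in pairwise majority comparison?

No

Head-to-head results (5 voters total):
Eve vs Bob: Eve wins 3–2.
Eve vs Carol: Eve wins 4–1.
Eve vs Grace: Grace wins 3–2.
Bob vs Carol: Carol wins 3–2.
Bob vs Grace: Bob wins 3–2.
Carol vs Grace: Grace wins 3–2.
No candidate beats all others: Eve beats Bob beats Grace beats Eve, a majority cycle.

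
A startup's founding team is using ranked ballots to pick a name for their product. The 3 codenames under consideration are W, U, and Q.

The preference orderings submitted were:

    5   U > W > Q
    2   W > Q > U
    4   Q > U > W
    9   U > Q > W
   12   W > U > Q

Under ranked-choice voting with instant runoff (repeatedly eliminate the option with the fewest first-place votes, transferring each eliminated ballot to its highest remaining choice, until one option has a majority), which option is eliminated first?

Q

Round 1: W 14, U 14, Q 4. Q has the fewest and is eliminated.
Round 2: U 18, W 14. U has a majority.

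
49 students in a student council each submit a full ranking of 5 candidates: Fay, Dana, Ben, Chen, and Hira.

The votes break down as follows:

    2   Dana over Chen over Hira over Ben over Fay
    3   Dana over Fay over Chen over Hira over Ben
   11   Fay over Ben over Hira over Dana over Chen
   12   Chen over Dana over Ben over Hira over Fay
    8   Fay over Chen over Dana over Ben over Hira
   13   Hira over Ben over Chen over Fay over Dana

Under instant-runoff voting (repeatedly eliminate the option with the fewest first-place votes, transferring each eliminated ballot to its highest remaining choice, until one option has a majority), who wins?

Round 1: Fay 19, Hira 13, Chen 12, Dana 5, Ben 0. Ben has the fewest and is eliminated.
Round 2: Fay 19, Hira 13, Chen 12, Dana 5. Dana has the fewest and is eliminated.
Round 3: Fay 22, Chen 14, Hira 13. Hira has the fewest and is eliminated.
Round 4: Chen 27, Fay 22. Chen has a majority.

Chen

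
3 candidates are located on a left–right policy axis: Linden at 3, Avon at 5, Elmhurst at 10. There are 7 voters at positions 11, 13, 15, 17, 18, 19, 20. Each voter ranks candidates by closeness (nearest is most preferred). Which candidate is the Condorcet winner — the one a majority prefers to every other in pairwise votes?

With single-peaked preferences on a line, the Condorcet winner is the candidate closest to the median voter.
The median voter (position 17) is closest to Elmhurst at 10.
Check: Elmhurst vs Linden — voters closer to Elmhurst: 7 of 7.

Elmhurst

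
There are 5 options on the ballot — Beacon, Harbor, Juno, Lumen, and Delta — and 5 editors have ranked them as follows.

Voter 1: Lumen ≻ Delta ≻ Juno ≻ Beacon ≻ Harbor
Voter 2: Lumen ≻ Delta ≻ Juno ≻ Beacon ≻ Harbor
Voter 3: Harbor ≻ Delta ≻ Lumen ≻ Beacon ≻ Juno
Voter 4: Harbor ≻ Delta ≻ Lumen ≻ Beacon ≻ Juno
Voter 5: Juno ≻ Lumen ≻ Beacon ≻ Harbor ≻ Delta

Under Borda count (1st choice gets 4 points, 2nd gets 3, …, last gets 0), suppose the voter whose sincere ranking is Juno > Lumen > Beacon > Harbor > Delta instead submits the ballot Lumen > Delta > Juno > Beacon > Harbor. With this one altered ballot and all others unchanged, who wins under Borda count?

Lumen

Borda totals with the altered ballot: Beacon 5, Harbor 8, Juno 6, Lumen 16, Delta 15.
The winner is unchanged: still Lumen.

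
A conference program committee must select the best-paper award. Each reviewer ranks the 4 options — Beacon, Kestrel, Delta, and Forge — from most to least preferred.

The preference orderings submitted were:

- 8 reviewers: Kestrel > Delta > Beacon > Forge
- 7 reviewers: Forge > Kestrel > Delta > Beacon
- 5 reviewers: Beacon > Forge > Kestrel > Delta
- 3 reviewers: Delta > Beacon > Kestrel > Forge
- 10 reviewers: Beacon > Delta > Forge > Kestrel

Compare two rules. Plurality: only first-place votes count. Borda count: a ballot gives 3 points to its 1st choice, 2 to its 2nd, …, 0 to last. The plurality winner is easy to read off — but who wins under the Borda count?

Plurality first-place counts: Beacon 15, Kestrel 8, Delta 3, Forge 7 → Beacon.
Borda totals: Beacon 59, Kestrel 46, Delta 52, Forge 41 → Beacon.

Beacon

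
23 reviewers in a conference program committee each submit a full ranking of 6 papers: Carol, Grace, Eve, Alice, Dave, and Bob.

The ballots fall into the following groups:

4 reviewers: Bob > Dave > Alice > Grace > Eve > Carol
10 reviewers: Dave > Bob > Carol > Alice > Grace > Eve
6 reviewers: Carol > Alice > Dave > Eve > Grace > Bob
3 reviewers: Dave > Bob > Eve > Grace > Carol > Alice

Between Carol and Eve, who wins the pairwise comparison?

Ballots ranking Carol above Eve: 10+6 = 16.
Ballots ranking Eve above Carol: 4+3 = 7.
Carol wins the head-to-head, 16–7.

Carol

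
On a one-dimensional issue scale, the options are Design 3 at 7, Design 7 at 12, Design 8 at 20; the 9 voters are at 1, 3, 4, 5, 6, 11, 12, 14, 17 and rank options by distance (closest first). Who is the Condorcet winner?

Design 3

With single-peaked preferences on a line, the Condorcet winner is the candidate closest to the median voter.
The median voter (position 6) is closest to Design 3 at 7.
Check: Design 3 vs Design 7 — voters closer to Design 3: 5 of 9.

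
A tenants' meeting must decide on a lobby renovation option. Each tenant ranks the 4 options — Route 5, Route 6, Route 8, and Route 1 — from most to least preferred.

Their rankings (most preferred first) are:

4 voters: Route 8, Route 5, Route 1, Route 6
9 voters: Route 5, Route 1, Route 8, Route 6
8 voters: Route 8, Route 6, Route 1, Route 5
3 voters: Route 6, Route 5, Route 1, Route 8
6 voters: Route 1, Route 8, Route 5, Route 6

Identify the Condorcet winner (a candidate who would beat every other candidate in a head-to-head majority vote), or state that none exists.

Head-to-head results (30 voters total):
Route 5 vs Route 6: Route 5 wins 19–11.
Route 5 vs Route 8: Route 8 wins 18–12.
Route 5 vs Route 1: Route 5 wins 16–14.
Route 6 vs Route 8: Route 8 wins 27–3.
Route 6 vs Route 1: Route 1 wins 19–11.
Route 8 vs Route 1: Route 1 wins 18–12.
No candidate beats all others: Route 5 beats Route 1 beats Route 8 beats Route 5, a majority cycle.

No Condorcet winner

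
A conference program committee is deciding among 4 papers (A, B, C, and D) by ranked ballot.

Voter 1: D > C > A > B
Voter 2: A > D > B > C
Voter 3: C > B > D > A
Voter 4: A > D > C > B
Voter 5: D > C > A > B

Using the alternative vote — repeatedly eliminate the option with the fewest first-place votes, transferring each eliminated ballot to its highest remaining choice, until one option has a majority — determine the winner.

Round 1: A 2, D 2, C 1, B 0. B has the fewest and is eliminated.
Round 2: A 2, D 2, C 1. C has the fewest and is eliminated.
Round 3: D 3, A 2. D has a majority.

D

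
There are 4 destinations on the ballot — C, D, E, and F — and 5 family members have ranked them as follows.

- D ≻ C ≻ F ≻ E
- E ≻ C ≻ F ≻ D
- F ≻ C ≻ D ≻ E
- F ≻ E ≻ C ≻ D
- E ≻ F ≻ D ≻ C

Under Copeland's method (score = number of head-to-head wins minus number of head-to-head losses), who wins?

F

Pairwise results:
  C vs D: C wins 3–2.
  C vs E: E wins 3–2.
  C vs F: F wins 3–2.
  D vs E: E wins 3–2.
  D vs F: F wins 4–1.
  E vs F: F wins 3–2.
Copeland scores (wins − losses):
  C: 1 − 2 = -1
  D: 0 − 3 = -3
  E: 2 − 1 = 1
  F: 3 − 0 = 3
F has the best Copeland score.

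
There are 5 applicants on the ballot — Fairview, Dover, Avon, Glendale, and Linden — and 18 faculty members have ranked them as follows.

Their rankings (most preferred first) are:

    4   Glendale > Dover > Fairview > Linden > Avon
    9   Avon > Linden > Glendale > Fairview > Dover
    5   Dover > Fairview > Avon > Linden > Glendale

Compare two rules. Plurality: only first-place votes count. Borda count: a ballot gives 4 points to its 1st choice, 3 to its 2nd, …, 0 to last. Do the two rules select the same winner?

Yes

Plurality first-place counts: Fairview 0, Dover 5, Avon 9, Glendale 4, Linden 0 → Avon.
Borda totals: Fairview 32, Dover 32, Avon 46, Glendale 34, Linden 36 → Avon.
The two rules agree on Avon.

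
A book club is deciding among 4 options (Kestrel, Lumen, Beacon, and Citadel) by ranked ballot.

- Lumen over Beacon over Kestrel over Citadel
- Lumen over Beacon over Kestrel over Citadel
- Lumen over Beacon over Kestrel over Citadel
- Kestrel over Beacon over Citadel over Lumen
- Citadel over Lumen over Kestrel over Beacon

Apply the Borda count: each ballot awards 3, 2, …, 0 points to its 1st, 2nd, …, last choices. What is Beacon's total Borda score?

Borda scores:
  Kestrel: 1 + 1 + 1 + 3 + 1 = 7
  Lumen: 3 + 3 + 3 + 0 + 2 = 11
  Beacon: 2 + 2 + 2 + 2 + 0 = 8
  Citadel: 0 + 0 + 0 + 1 + 3 = 4

8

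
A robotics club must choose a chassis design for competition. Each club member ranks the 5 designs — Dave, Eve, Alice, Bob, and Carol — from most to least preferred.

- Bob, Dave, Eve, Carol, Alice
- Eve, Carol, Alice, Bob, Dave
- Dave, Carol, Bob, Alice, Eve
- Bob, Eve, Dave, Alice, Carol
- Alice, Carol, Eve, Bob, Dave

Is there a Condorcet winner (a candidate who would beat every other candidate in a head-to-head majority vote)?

No

Head-to-head results (5 voters total):
Dave vs Eve: Eve wins 3–2.
Dave vs Alice: Dave wins 3–2.
Dave vs Bob: Bob wins 4–1.
Dave vs Carol: Dave wins 3–2.
Eve vs Alice: Eve wins 3–2.
Eve vs Bob: Bob wins 3–2.
Eve vs Carol: Eve wins 3–2.
Alice vs Bob: Bob wins 3–2.
Alice vs Carol: Carol wins 3–2.
Bob vs Carol: Carol wins 3–2.
No candidate beats all others: Dave beats Carol beats Bob beats Dave, a majority cycle.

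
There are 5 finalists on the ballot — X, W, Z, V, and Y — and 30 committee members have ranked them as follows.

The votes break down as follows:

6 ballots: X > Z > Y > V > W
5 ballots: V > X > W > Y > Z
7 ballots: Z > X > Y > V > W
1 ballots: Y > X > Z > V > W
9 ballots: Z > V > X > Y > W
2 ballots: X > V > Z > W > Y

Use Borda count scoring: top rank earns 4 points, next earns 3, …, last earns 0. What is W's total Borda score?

12

Borda scores:
  X: 6·4 + 5·3 + 7·3 + 3 + 9·2 + 2·4 = 89
  W: 6·0 + 5·2 + 7·0 + 0 + 9·0 + 2·1 = 12
  Z: 6·3 + 5·0 + 7·4 + 2 + 9·4 + 2·2 = 88
  V: 6·1 + 5·4 + 7·1 + 1 + 9·3 + 2·3 = 67
  Y: 6·2 + 5·1 + 7·2 + 4 + 9·1 + 2·0 = 44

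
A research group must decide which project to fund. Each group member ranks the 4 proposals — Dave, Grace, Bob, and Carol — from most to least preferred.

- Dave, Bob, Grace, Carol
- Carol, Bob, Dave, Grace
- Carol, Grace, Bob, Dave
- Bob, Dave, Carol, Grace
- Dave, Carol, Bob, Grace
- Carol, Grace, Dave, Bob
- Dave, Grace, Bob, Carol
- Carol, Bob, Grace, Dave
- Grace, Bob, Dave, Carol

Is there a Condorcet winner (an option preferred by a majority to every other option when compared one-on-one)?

Head-to-head results (9 voters total):
Dave vs Grace: Dave wins 5–4.
Dave vs Bob: Bob wins 5–4.
Dave vs Carol: Dave wins 5–4.
Grace vs Bob: Bob wins 5–4.
Grace vs Carol: Carol wins 6–3.
Bob vs Carol: Carol wins 5–4.
No candidate beats all others: Dave beats Carol beats Bob beats Dave, a majority cycle.

No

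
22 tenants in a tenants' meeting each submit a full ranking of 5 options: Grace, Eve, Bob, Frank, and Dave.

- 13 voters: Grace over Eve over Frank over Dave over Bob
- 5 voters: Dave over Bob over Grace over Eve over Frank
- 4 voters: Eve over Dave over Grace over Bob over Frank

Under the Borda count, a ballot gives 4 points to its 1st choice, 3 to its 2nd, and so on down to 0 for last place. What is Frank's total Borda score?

26

Borda scores:
  Grace: 13·4 + 5·2 + 4·2 = 70
  Eve: 13·3 + 5·1 + 4·4 = 60
  Bob: 13·0 + 5·3 + 4·1 = 19
  Frank: 13·2 + 5·0 + 4·0 = 26
  Dave: 13·1 + 5·4 + 4·3 = 45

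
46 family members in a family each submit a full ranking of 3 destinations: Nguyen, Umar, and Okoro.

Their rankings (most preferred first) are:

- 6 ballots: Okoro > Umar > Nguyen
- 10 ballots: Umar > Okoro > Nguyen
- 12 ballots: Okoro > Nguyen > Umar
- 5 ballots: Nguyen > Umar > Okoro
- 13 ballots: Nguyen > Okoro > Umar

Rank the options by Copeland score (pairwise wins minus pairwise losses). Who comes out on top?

Okoro

Pairwise results:
  Nguyen vs Umar: Nguyen wins 30–16.
  Nguyen vs Okoro: Okoro wins 28–18.
  Umar vs Okoro: Okoro wins 31–15.
Copeland scores (wins − losses):
  Nguyen: 1 − 1 = 0
  Umar: 0 − 2 = -2
  Okoro: 2 − 0 = 2
Okoro has the best Copeland score.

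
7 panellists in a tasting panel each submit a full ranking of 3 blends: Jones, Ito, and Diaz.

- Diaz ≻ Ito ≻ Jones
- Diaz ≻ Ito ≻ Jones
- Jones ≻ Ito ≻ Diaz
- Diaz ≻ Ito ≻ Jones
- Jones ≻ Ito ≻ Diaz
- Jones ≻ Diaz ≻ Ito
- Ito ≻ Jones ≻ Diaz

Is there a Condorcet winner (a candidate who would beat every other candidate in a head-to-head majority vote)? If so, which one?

There is no Condorcet winner

Head-to-head results (7 voters total):
Jones vs Ito: Ito wins 4–3.
Jones vs Diaz: Jones wins 4–3.
Ito vs Diaz: Diaz wins 4–3.
No candidate beats all others: Jones beats Diaz beats Ito beats Jones, a majority cycle.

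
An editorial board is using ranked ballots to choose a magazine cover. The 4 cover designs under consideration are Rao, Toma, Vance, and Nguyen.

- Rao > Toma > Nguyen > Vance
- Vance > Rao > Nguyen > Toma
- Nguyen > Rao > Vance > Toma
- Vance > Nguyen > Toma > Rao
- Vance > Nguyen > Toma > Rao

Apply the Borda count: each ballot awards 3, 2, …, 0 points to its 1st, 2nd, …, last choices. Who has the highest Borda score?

Vance

Borda scores:
  Rao: 3 + 2 + 2 + 0 + 0 = 7
  Toma: 2 + 0 + 0 + 1 + 1 = 4
  Vance: 0 + 3 + 1 + 3 + 3 = 10
  Nguyen: 1 + 1 + 3 + 2 + 2 = 9
Vance has the highest total.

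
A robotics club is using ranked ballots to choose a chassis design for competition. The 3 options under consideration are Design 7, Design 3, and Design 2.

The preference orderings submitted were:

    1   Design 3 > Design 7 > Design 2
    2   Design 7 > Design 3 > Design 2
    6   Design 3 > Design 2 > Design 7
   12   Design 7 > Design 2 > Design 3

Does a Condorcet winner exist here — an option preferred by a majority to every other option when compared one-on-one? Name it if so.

Head-to-head results (21 voters total):
Design 7 vs Design 3: Design 7 wins 14–7.
Design 7 vs Design 2: Design 7 wins 15–6.
Design 3 vs Design 2: Design 2 wins 12–9.
Design 7 beats each rival — Design 3 (14–7), Design 2 (15–6) — so Design 7 is the Condorcet winner.

Design 7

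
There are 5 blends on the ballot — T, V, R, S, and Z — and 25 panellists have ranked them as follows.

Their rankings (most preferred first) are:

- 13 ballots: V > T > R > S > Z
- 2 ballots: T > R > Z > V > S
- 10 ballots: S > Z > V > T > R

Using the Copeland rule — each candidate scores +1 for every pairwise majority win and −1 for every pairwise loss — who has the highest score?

Pairwise results:
  T vs V: V wins 23–2.
  T vs R: T wins 25–0.
  T vs S: T wins 15–10.
  T vs Z: T wins 15–10.
  V vs R: V wins 23–2.
  V vs S: V wins 15–10.
  V vs Z: V wins 13–12.
  R vs S: R wins 15–10.
  R vs Z: R wins 15–10.
  S vs Z: S wins 23–2.
Copeland scores (wins − losses):
  T: 3 − 1 = 2
  V: 4 − 0 = 4
  R: 2 − 2 = 0
  S: 1 − 3 = -2
  Z: 0 − 4 = -4
V has the best Copeland score.

V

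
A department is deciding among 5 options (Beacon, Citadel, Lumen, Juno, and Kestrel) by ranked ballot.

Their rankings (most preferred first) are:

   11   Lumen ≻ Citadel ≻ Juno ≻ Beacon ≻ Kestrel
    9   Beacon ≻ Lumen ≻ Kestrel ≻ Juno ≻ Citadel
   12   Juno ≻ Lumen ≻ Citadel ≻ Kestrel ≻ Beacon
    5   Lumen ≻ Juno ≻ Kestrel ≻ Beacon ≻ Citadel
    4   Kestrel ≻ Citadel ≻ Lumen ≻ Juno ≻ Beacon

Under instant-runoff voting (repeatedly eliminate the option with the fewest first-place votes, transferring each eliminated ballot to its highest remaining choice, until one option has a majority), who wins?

Round 1: Lumen 16, Juno 12, Beacon 9, Kestrel 4, Citadel 0. Citadel has the fewest and is eliminated.
Round 2: Lumen 16, Juno 12, Beacon 9, Kestrel 4. Kestrel has the fewest and is eliminated.
Round 3: Lumen 20, Juno 12, Beacon 9. Beacon has the fewest and is eliminated.
Round 4: Lumen 29, Juno 12. Lumen has a majority.

Lumen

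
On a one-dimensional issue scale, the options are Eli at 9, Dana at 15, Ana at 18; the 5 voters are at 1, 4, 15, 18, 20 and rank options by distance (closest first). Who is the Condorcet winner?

With single-peaked preferences on a line, the Condorcet winner is the candidate closest to the median voter.
The median voter (position 15) is closest to Dana at 15.
Check: Dana vs Eli — voters closer to Dana: 3 of 5.

Dana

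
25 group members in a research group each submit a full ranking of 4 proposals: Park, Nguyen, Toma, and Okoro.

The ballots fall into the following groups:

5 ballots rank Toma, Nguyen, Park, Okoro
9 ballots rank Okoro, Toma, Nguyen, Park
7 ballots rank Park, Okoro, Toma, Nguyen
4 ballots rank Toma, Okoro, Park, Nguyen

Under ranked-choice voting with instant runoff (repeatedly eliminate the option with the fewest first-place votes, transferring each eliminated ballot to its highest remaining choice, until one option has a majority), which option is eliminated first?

Nguyen

Round 1: Toma 9, Okoro 9, Park 7, Nguyen 0. Nguyen has the fewest and is eliminated.
Round 2: Toma 9, Okoro 9, Park 7. Park has the fewest and is eliminated.
Round 3: Okoro 16, Toma 9. Okoro has a majority.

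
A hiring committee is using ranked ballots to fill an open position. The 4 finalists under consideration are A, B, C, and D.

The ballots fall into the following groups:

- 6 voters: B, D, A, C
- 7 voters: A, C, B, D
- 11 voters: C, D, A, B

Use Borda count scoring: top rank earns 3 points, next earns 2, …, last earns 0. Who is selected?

Borda scores:
  A: 6·1 + 7·3 + 11·1 = 38
  B: 6·3 + 7·1 + 11·0 = 25
  C: 6·0 + 7·2 + 11·3 = 47
  D: 6·2 + 7·0 + 11·2 = 34
C has the highest total.

C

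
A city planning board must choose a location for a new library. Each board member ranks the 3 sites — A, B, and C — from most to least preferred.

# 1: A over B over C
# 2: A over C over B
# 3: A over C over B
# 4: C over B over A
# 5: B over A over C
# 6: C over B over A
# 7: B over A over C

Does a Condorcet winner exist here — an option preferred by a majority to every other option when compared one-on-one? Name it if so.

Head-to-head results (7 voters total):
A vs B: B wins 4–3.
A vs C: A wins 5–2.
B vs C: C wins 4–3.
No candidate beats all others: A beats C beats B beats A, a majority cycle.

There is no Condorcet winner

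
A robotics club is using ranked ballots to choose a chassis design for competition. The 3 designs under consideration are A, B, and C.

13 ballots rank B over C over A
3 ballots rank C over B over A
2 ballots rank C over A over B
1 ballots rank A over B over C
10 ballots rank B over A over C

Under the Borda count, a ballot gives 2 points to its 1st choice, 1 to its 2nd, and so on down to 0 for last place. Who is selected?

Borda scores:
  A: 13·0 + 3·0 + 2·1 + 2 + 10·1 = 14
  B: 13·2 + 3·1 + 2·0 + 1 + 10·2 = 50
  C: 13·1 + 3·2 + 2·2 + 0 + 10·0 = 23
B has the highest total.

B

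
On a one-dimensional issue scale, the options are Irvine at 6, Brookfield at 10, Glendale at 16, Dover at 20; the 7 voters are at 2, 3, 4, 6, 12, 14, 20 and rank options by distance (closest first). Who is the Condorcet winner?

Irvine

With single-peaked preferences on a line, the Condorcet winner is the candidate closest to the median voter.
The median voter (position 6) is closest to Irvine at 6.
Check: Irvine vs Dover — voters closer to Irvine: 5 of 7.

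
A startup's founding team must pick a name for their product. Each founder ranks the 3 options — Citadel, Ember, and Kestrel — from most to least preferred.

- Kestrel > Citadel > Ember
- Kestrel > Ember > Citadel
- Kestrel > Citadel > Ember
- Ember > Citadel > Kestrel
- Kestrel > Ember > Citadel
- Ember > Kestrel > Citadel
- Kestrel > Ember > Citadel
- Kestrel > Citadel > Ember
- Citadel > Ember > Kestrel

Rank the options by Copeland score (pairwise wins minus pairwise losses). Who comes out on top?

Pairwise results:
  Citadel vs Ember: Ember wins 5–4.
  Citadel vs Kestrel: Kestrel wins 7–2.
  Ember vs Kestrel: Kestrel wins 6–3.
Copeland scores (wins − losses):
  Citadel: 0 − 2 = -2
  Ember: 1 − 1 = 0
  Kestrel: 2 − 0 = 2
Kestrel has the best Copeland score.

Kestrel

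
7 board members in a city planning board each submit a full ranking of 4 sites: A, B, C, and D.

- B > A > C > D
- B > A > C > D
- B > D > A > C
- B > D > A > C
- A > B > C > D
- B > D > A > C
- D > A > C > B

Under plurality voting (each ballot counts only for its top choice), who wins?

First-place vote totals:
  A: 1
  B: 5
  C: 0
  D: 1
B has the most first-place votes.

B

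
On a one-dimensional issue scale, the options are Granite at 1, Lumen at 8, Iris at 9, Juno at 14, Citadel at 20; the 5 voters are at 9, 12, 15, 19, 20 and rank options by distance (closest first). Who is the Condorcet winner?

With single-peaked preferences on a line, the Condorcet winner is the candidate closest to the median voter.
The median voter (position 15) is closest to Juno at 14.
Check: Juno vs Granite — voters closer to Juno: 5 of 5.

Juno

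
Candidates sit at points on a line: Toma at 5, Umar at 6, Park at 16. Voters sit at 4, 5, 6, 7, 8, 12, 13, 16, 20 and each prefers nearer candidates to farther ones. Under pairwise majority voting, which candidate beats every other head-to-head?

With single-peaked preferences on a line, the Condorcet winner is the candidate closest to the median voter.
The median voter (position 8) is closest to Umar at 6.
Check: Umar vs Park — voters closer to Umar: 5 of 9.

Umar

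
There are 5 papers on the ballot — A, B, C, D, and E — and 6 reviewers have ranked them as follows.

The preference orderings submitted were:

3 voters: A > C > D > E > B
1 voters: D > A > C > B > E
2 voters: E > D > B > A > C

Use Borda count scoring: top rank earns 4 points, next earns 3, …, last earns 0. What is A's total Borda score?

17

Borda scores:
  A: 3·4 + 3 + 2·1 = 17
  B: 3·0 + 1 + 2·2 = 5
  C: 3·3 + 2 + 2·0 = 11
  D: 3·2 + 4 + 2·3 = 16
  E: 3·1 + 0 + 2·4 = 11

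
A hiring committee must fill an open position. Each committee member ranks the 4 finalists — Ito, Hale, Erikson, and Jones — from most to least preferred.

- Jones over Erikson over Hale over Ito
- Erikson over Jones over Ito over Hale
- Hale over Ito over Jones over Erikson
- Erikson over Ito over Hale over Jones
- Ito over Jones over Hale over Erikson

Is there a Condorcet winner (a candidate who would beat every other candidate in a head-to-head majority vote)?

No

Head-to-head results (5 voters total):
Ito vs Hale: Ito wins 3–2.
Ito vs Erikson: Erikson wins 3–2.
Ito vs Jones: Ito wins 3–2.
Hale vs Erikson: Erikson wins 3–2.
Hale vs Jones: Jones wins 3–2.
Erikson vs Jones: Jones wins 3–2.
No candidate beats all others: Ito beats Jones beats Erikson beats Ito, a majority cycle.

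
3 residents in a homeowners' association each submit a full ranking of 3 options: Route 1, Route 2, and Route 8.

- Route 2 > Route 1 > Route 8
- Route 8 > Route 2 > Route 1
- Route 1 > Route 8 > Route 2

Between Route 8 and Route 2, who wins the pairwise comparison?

Ballots ranking Route 8 above Route 2: 2.
Ballots ranking Route 2 above Route 8: 1.
Route 8 wins the head-to-head, 2–1.

Route 8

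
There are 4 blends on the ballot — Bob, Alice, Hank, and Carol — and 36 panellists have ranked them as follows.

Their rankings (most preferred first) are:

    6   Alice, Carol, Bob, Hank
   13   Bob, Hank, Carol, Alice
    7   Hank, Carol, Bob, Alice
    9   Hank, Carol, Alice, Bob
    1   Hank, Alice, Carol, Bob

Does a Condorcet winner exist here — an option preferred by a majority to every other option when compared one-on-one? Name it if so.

There is no Condorcet winner

Head-to-head results (36 voters total):
Bob vs Alice: Bob wins 20–16.
Bob vs Hank: Bob wins 19–17.
Bob vs Carol: Carol wins 23–13.
Alice vs Hank: Hank wins 30–6.
Alice vs Carol: Carol wins 29–7.
Hank vs Carol: Hank wins 30–6.
No candidate beats all others: Bob beats Hank beats Carol beats Bob, a majority cycle.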